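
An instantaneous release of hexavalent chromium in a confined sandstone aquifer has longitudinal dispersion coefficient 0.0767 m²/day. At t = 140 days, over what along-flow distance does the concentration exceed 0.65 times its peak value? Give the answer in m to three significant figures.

The plume is Gaussian with σ = √(2Dt) = √(2 × 0.0767 × 140) = 4.634 m.
C/C_peak = exp(−Δx²/(2σ²)) = 0.65 ⇒ Δx = σ·√(−2 ln 0.65) = 4.634 × 0.9282 = 4.301 m.
Width = 2Δx = 8.60 m.

8.60 m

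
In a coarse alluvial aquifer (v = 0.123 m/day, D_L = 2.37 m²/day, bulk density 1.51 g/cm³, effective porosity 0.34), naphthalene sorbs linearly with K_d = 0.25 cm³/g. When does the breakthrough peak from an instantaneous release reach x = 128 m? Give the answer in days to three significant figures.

Retardation factor R = 1 + ρ_b·K_d/n = 1 + 1.51 × 0.25/0.34 = 2.110.
Sorption retards both mechanisms: v_R = v/R = 0.05829 m/day, D_R = D/R = 1.123 m²/day.
Peak time from v_R²t² + 2D_R t − x² = 0: t = (√(D_R² + v_R²x²) − D_R)/v_R².
√(D_R² + v_R²x²) = √(1.123² + 0.05829² × 128²) = 7.545; v_R² = 0.003398.
t = (7.545 − 1.123)/0.003398 = 1890 days.

1890 days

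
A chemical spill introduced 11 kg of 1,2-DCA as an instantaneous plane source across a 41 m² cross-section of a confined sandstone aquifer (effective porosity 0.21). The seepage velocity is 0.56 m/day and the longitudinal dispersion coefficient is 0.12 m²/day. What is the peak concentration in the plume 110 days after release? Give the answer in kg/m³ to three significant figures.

0.0992 kg/m³

The peak of an instantaneous 1D plume sits at x = vt; there the Gaussian factor is 1 and C_max = M/(n_e·A·√(4πDt)), where n_e·A is the pore area the mass is dissolved in.
√(4πDt) = √(4π × 0.12 × 110) = 12.88 m, so C_max = 11/(0.21 × 41 × 12.88) = 0.0992 kg/m³.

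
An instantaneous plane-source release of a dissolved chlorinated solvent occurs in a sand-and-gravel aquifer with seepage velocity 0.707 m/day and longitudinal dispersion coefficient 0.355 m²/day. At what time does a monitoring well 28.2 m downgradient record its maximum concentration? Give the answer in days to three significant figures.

39.2 days

For the 1D instantaneous-source solution, setting ∂C/∂t = 0 at fixed x gives v²t² + 2Dt − x² = 0, so t = (√(D² + v²x²) − D)/v².
√(D² + v²x²) = √(0.355² + 0.707² × 28.2²) = 19.94; v² = 0.499849.
t = (19.94 − 0.355)/0.499849 = 39.2 days (vs. the pure-advection estimate x/v = 39.9 d).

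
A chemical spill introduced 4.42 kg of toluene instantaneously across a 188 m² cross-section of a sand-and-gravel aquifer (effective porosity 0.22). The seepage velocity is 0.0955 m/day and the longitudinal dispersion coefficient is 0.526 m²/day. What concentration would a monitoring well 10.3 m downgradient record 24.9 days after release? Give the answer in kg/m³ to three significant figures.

0.00251 kg/m³

For an instantaneous plane source, C(x,t) = M/(n_e·A·√(4πDt)) · exp(−(x−vt)²/(4Dt)), with n_e·A the pore (flow) area.
Plume center vt = 0.0955 × 24.9 = 2.37795 m, so the well at 10.3 m is 7.92205 m downgradient of the peak.
√(4πDt) = 12.83 m, giving peak height M/(n_e·A·√(4πDt)) = 4.42/(0.22 × 188 × 12.83) = 0.008329 kg/m³.
(x−vt)²/(4Dt) = (7.92205)²/(4 × 0.526 × 24.9) = 1.198; exp(−1.198) = 0.3018.
C = 0.008329 × 0.3018 = 0.00251 kg/m³.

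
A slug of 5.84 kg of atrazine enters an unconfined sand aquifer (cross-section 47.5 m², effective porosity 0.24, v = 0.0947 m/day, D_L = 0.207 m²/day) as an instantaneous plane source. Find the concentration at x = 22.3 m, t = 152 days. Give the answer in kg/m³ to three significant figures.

0.0157 kg/m³

For an instantaneous plane source, C(x,t) = M/(n_e·A·√(4πDt)) · exp(−(x−vt)²/(4Dt)), with n_e·A the pore (flow) area.
Plume center vt = 0.0947 × 152 = 14.3944 m, so the well at 22.3 m is 7.9056 m downgradient of the peak.
√(4πDt) = 19.88 m, giving peak height M/(n_e·A·√(4πDt)) = 5.84/(0.24 × 47.5 × 19.88) = 0.02577 kg/m³.
(x−vt)²/(4Dt) = (7.9056)²/(4 × 0.207 × 152) = 0.4966; exp(−0.4966) = 0.6086.
C = 0.02577 × 0.6086 = 0.0157 kg/m³.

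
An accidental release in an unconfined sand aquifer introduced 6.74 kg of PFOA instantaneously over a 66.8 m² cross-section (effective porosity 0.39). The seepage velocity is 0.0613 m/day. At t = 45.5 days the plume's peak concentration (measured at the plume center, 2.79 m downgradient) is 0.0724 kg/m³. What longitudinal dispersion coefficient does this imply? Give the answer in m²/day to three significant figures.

0.0223 m²/day

At the plume center C_max = M/(n_e·A·√(4πDt)), so D = M²/(4πt·(n_e·A·C_max)²).
n_e·A·C_max = 0.39 × 66.8 × 0.0724 = 1.886 kg/m.
D = 6.74²/(4π × 45.5 × 1.886²) = 0.0223 m²/day.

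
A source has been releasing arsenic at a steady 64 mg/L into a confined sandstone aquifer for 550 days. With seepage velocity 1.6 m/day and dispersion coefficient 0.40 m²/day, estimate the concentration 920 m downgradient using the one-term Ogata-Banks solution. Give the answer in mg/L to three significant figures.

For a continuous step input, C/C₀ ≈ ½·erfc((x−vt)/(2√(Dt))).
vt = 1.6 × 550 = 880 m and 2√(Dt) = 2√(0.40 × 550) = 29.66 m.
Argument (x−vt)/(2√(Dt)) = (920 − 880)/29.66 = 1.349; ½·erfc(1.349) = 0.02821.
C = 64 × 0.02821 = 1.81 mg/L.

1.81 mg/L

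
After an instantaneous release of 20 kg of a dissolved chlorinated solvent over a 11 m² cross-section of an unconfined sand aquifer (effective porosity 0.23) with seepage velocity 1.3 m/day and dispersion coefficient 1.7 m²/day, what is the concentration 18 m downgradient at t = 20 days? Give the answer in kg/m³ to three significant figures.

0.239 kg/m³

For an instantaneous plane source, C(x,t) = M/(n_e·A·√(4πDt)) · exp(−(x−vt)²/(4Dt)), with n_e·A the pore (flow) area.
Plume center vt = 1.3 × 20 = 26 m, so the well at 18 m is 8 m upgradient of the peak.
√(4πDt) = 20.67 m, giving peak height M/(n_e·A·√(4πDt)) = 20/(0.23 × 11 × 20.67) = 0.3824 kg/m³.
(x−vt)²/(4Dt) = (-8)²/(4 × 1.7 × 20) = 0.4706; exp(−0.4706) = 0.6246.
C = 0.3824 × 0.6246 = 0.239 kg/m³.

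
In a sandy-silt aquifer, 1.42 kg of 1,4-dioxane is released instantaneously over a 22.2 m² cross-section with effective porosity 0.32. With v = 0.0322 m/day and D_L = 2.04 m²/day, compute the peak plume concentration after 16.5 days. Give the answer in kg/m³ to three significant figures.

The peak of an instantaneous 1D plume sits at x = vt; there the Gaussian factor is 1 and C_max = M/(n_e·A·√(4πDt)), where n_e·A is the pore area the mass is dissolved in.
√(4πDt) = √(4π × 2.04 × 16.5) = 20.57 m, so C_max = 1.42/(0.32 × 22.2 × 20.57) = 0.00972 kg/m³.

0.00972 kg/m³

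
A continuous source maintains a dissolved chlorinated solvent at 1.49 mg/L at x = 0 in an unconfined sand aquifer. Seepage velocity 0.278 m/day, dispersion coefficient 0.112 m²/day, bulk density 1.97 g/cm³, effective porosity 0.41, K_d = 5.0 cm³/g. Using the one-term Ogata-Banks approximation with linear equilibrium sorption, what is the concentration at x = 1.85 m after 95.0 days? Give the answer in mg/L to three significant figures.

0.290 mg/L

Retardation factor R = 1 + ρ_b·K_d/n = 1 + 1.97 × 5.0/0.41 = 25.02.
Sorption retards both mechanisms: v_R = v/R = 0.01111 m/day, D_R = D/R = 0.004476 m²/day.
v_R·t = 0.01111 × 95.0 = 1.05545 m; 2√(D_R t) = 1.304 m; argument = (1.85 − 1.05545)/1.304 = 0.6093.
C = C₀ × ½·erfc(0.6093) = 1.49 × 0.1944 = 0.290 mg/L.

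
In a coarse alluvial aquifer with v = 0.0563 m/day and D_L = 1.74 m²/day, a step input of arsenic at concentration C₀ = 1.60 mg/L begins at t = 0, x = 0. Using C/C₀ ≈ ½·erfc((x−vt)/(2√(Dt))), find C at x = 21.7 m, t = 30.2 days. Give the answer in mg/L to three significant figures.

0.0409 mg/L

For a continuous step input, C/C₀ ≈ ½·erfc((x−vt)/(2√(Dt))).
vt = 0.0563 × 30.2 = 1.70026 m and 2√(Dt) = 2√(1.74 × 30.2) = 14.50 m.
Argument (x−vt)/(2√(Dt)) = (21.7 − 1.70026)/14.50 = 1.379; ½·erfc(1.379) = 0.02558.
C = 1.60 × 0.02558 = 0.0409 mg/L.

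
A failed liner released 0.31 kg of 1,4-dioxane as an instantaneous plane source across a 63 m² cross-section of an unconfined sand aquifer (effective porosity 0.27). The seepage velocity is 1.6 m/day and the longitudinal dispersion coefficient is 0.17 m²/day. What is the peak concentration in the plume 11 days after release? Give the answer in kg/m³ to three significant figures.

The peak of an instantaneous 1D plume sits at x = vt; there the Gaussian factor is 1 and C_max = M/(n_e·A·√(4πDt)), where n_e·A is the pore area the mass is dissolved in.
√(4πDt) = √(4π × 0.17 × 11) = 4.848 m, so C_max = 0.31/(0.27 × 63 × 4.848) = 0.00376 kg/m³.

0.00376 kg/m³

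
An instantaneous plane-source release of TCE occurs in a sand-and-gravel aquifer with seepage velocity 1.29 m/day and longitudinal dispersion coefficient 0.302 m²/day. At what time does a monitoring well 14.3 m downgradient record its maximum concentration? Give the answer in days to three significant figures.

For the 1D instantaneous-source solution, setting ∂C/∂t = 0 at fixed x gives v²t² + 2Dt − x² = 0, so t = (√(D² + v²x²) − D)/v².
√(D² + v²x²) = √(0.302² + 1.29² × 14.3²) = 18.45; v² = 1.6641.
t = (18.45 − 0.302)/1.6641 = 10.9 days (vs. the pure-advection estimate x/v = 11.1 d).

10.9 days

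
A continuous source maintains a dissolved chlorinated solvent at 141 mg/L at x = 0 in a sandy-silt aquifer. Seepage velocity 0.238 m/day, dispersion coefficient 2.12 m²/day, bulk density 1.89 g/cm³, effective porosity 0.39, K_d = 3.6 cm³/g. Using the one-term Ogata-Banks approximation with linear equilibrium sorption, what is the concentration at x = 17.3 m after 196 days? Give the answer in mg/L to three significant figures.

Retardation factor R = 1 + ρ_b·K_d/n = 1 + 1.89 × 3.6/0.39 = 18.45.
Sorption retards both mechanisms: v_R = v/R = 0.01290 m/day, D_R = D/R = 0.1149 m²/day.
v_R·t = 0.01290 × 196 = 2.5284 m; 2√(D_R t) = 9.491 m; argument = (17.3 − 2.5284)/9.491 = 1.556.
C = C₀ × ½·erfc(1.556) = 141 × 0.01389 = 1.96 mg/L.

1.96 mg/L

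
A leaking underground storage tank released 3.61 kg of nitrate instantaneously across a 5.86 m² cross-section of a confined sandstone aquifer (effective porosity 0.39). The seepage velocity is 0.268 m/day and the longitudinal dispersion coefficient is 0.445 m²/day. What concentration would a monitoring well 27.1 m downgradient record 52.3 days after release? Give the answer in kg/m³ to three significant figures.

For an instantaneous plane source, C(x,t) = M/(n_e·A·√(4πDt)) · exp(−(x−vt)²/(4Dt)), with n_e·A the pore (flow) area.
Plume center vt = 0.268 × 52.3 = 14.0164 m, so the well at 27.1 m is 13.0836 m downgradient of the peak.
√(4πDt) = 17.10 m, giving peak height M/(n_e·A·√(4πDt)) = 3.61/(0.39 × 5.86 × 17.10) = 0.09237 kg/m³.
(x−vt)²/(4Dt) = (13.0836)²/(4 × 0.445 × 52.3) = 1.839; exp(−1.839) = 0.1590.
C = 0.09237 × 0.1590 = 0.0147 kg/m³.

0.0147 kg/m³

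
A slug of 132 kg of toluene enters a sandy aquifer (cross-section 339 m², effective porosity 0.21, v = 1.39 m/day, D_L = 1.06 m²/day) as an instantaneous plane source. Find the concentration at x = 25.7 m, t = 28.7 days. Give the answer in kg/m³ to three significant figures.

For an instantaneous plane source, C(x,t) = M/(n_e·A·√(4πDt)) · exp(−(x−vt)²/(4Dt)), with n_e·A the pore (flow) area.
Plume center vt = 1.39 × 28.7 = 39.893 m, so the well at 25.7 m is 14.193 m upgradient of the peak.
√(4πDt) = 19.55 m, giving peak height M/(n_e·A·√(4πDt)) = 132/(0.21 × 339 × 19.55) = 0.09484 kg/m³.
(x−vt)²/(4Dt) = (-14.193)²/(4 × 1.06 × 28.7) = 1.655; exp(−1.655) = 0.1911.
C = 0.09484 × 0.1911 = 0.0181 kg/m³.

0.0181 kg/m³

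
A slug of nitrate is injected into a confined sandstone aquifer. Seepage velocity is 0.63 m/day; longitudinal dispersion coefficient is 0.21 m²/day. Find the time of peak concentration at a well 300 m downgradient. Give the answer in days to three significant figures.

For the 1D instantaneous-source solution, setting ∂C/∂t = 0 at fixed x gives v²t² + 2Dt − x² = 0, so t = (√(D² + v²x²) − D)/v².
√(D² + v²x²) = √(0.21² + 0.63² × 300²) = 189.0; v² = 0.3969.
t = (189.0 − 0.21)/0.3969 = 476 days (vs. the pure-advection estimate x/v = 476 d).

476 days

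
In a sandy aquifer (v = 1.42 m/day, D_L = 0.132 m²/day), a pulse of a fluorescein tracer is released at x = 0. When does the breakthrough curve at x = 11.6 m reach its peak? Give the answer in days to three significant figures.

8.10 days

For the 1D instantaneous-source solution, setting ∂C/∂t = 0 at fixed x gives v²t² + 2Dt − x² = 0, so t = (√(D² + v²x²) − D)/v².
√(D² + v²x²) = √(0.132² + 1.42² × 11.6²) = 16.47; v² = 2.0164.
t = (16.47 − 0.132)/2.0164 = 8.10 days (vs. the pure-advection estimate x/v = 8.17 d).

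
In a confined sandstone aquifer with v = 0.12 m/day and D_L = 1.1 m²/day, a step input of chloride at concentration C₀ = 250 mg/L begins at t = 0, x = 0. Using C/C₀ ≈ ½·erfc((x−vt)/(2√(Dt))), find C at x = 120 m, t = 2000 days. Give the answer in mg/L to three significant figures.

For a continuous step input, C/C₀ ≈ ½·erfc((x−vt)/(2√(Dt))).
vt = 0.12 × 2000 = 240 m and 2√(Dt) = 2√(1.1 × 2000) = 93.81 m.
Argument (x−vt)/(2√(Dt)) = (120 − 240)/93.81 = -1.279; ½·erfc(-1.279) = 0.9648.
C = 250 × 0.9648 = 241 mg/L.

241 mg/L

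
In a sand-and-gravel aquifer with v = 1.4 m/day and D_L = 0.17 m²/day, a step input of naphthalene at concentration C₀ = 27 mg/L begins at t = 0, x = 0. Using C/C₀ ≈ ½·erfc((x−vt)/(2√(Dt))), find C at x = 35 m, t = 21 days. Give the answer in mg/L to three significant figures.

For a continuous step input, C/C₀ ≈ ½·erfc((x−vt)/(2√(Dt))).
vt = 1.4 × 21 = 29.4 m and 2√(Dt) = 2√(0.17 × 21) = 3.779 m.
Argument (x−vt)/(2√(Dt)) = (35 − 29.4)/3.779 = 1.482; ½·erfc(1.482) = 0.01805.
C = 27 × 0.01805 = 0.487 mg/L.

0.487 mg/L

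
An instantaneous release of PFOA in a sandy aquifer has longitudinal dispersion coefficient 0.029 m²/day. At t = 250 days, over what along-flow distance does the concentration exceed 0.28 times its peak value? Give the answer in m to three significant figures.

The plume is Gaussian with σ = √(2Dt) = √(2 × 0.029 × 250) = 3.808 m.
C/C_peak = exp(−Δx²/(2σ²)) = 0.28 ⇒ Δx = σ·√(−2 ln 0.28) = 3.808 × 1.596 = 6.078 m.
Width = 2Δx = 12.2 m.

12.2 m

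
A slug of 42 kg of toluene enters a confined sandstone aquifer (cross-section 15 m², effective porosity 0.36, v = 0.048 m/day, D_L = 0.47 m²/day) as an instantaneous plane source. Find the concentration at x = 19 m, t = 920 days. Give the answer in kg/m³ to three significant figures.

0.0732 kg/m³

For an instantaneous plane source, C(x,t) = M/(n_e·A·√(4πDt)) · exp(−(x−vt)²/(4Dt)), with n_e·A the pore (flow) area.
Plume center vt = 0.048 × 920 = 44.16 m, so the well at 19 m is 25.16 m upgradient of the peak.
√(4πDt) = 73.71 m, giving peak height M/(n_e·A·√(4πDt)) = 42/(0.36 × 15 × 73.71) = 0.1055 kg/m³.
(x−vt)²/(4Dt) = (-25.16)²/(4 × 0.47 × 920) = 0.3660; exp(−0.3660) = 0.6935.
C = 0.1055 × 0.6935 = 0.0732 kg/m³.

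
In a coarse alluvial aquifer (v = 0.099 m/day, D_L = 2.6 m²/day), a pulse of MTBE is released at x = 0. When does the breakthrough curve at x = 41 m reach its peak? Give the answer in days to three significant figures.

For the 1D instantaneous-source solution, setting ∂C/∂t = 0 at fixed x gives v²t² + 2Dt − x² = 0, so t = (√(D² + v²x²) − D)/v².
√(D² + v²x²) = √(2.6² + 0.099² × 41²) = 4.820; v² = 0.009801.
t = (4.820 − 2.6)/0.009801 = 227 days (vs. the pure-advection estimate x/v = 414 d).

227 days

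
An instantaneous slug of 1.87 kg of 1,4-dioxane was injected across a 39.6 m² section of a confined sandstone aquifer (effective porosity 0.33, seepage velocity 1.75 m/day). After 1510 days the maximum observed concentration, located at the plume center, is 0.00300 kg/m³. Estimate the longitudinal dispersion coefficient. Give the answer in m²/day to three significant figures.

0.120 m²/day

At the plume center C_max = M/(n_e·A·√(4πDt)), so D = M²/(4πt·(n_e·A·C_max)²).
n_e·A·C_max = 0.33 × 39.6 × 0.00300 = 0.03920 kg/m.
D = 1.87²/(4π × 1510 × 0.03920²) = 0.120 m²/day.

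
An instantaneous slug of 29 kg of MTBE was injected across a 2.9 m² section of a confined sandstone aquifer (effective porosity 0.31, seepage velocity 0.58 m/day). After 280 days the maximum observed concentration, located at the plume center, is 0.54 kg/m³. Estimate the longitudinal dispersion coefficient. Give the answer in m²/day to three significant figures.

At the plume center C_max = M/(n_e·A·√(4πDt)), so D = M²/(4πt·(n_e·A·C_max)²).
n_e·A·C_max = 0.31 × 2.9 × 0.54 = 0.4855 kg/m.
D = 29²/(4π × 280 × 0.4855²) = 1.01 m²/day.

1.01 m²/day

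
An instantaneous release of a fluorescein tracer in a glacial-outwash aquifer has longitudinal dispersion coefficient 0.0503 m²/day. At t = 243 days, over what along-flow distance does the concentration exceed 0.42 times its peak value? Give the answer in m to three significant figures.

The plume is Gaussian with σ = √(2Dt) = √(2 × 0.0503 × 243) = 4.944 m.
C/C_peak = exp(−Δx²/(2σ²)) = 0.42 ⇒ Δx = σ·√(−2 ln 0.42) = 4.944 × 1.317 = 6.511 m.
Width = 2Δx = 13.0 m.

13.0 m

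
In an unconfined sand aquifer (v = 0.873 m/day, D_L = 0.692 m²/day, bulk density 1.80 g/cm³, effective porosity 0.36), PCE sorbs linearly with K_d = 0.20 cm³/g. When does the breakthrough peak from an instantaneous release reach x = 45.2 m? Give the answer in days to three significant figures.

102 days

Retardation factor R = 1 + ρ_b·K_d/n = 1 + 1.80 × 0.20/0.36 = 2.000.
Sorption retards both mechanisms: v_R = v/R = 0.4365 m/day, D_R = D/R = 0.3460 m²/day.
Peak time from v_R²t² + 2D_R t − x² = 0: t = (√(D_R² + v_R²x²) − D_R)/v_R².
√(D_R² + v_R²x²) = √(0.3460² + 0.4365² × 45.2²) = 19.73; v_R² = 0.1905.
t = (19.73 − 0.3460)/0.1905 = 102 days.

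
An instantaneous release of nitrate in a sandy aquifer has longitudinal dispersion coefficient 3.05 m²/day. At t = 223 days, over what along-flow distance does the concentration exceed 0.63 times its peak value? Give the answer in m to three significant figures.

70.9 m

The plume is Gaussian with σ = √(2Dt) = √(2 × 3.05 × 223) = 36.88 m.
C/C_peak = exp(−Δx²/(2σ²)) = 0.63 ⇒ Δx = σ·√(−2 ln 0.63) = 36.88 × 0.9613 = 35.45 m.
Width = 2Δx = 70.9 m.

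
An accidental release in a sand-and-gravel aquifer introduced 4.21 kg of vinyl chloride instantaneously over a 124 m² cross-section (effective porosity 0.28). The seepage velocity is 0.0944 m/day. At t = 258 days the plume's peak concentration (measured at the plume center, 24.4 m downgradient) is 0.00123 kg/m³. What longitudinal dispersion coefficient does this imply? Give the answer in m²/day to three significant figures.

At the plume center C_max = M/(n_e·A·√(4πDt)), so D = M²/(4πt·(n_e·A·C_max)²).
n_e·A·C_max = 0.28 × 124 × 0.00123 = 0.04271 kg/m.
D = 4.21²/(4π × 258 × 0.04271²) = 3.00 m²/day.

3.00 m²/day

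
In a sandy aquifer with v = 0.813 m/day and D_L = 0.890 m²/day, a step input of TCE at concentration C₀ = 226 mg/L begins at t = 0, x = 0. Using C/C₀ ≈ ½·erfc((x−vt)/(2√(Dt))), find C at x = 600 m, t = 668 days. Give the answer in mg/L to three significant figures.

11.2 mg/L

For a continuous step input, C/C₀ ≈ ½·erfc((x−vt)/(2√(Dt))).
vt = 0.813 × 668 = 543.084 m and 2√(Dt) = 2√(0.890 × 668) = 48.77 m.
Argument (x−vt)/(2√(Dt)) = (600 − 543.084)/48.77 = 1.167; ½·erfc(1.167) = 0.04943.
C = 226 × 0.04943 = 11.2 mg/L.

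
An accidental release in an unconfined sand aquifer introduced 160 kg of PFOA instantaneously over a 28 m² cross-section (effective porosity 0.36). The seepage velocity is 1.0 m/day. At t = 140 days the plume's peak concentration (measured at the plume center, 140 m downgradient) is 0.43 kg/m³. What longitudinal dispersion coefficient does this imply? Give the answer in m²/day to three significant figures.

At the plume center C_max = M/(n_e·A·√(4πDt)), so D = M²/(4πt·(n_e·A·C_max)²).
n_e·A·C_max = 0.36 × 28 × 0.43 = 4.334 kg/m.
D = 160²/(4π × 140 × 4.334²) = 0.775 m²/day.

0.775 m²/day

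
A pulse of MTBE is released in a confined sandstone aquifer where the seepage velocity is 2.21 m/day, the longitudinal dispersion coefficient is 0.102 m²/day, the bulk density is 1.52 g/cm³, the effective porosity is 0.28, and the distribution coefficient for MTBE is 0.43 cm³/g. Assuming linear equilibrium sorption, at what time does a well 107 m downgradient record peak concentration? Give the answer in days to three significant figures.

161 days

Retardation factor R = 1 + ρ_b·K_d/n = 1 + 1.52 × 0.43/0.28 = 3.334.
Sorption retards both mechanisms: v_R = v/R = 0.6629 m/day, D_R = D/R = 0.03059 m²/day.
Peak time from v_R²t² + 2D_R t − x² = 0: t = (√(D_R² + v_R²x²) − D_R)/v_R².
√(D_R² + v_R²x²) = √(0.03059² + 0.6629² × 107²) = 70.93; v_R² = 0.4394.
t = (70.93 − 0.03059)/0.4394 = 161 days.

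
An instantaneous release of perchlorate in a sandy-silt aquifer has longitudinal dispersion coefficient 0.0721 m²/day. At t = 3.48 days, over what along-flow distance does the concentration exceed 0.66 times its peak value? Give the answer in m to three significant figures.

1.29 m

The plume is Gaussian with σ = √(2Dt) = √(2 × 0.0721 × 3.48) = 0.7084 m.
C/C_peak = exp(−Δx²/(2σ²)) = 0.66 ⇒ Δx = σ·√(−2 ln 0.66) = 0.7084 × 0.9116 = 0.6458 m.
Width = 2Δx = 1.29 m.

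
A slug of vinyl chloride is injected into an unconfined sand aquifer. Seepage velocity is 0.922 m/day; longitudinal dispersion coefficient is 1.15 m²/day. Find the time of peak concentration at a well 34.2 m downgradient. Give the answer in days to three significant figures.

For the 1D instantaneous-source solution, setting ∂C/∂t = 0 at fixed x gives v²t² + 2Dt − x² = 0, so t = (√(D² + v²x²) − D)/v².
√(D² + v²x²) = √(1.15² + 0.922² × 34.2²) = 31.55; v² = 0.850084.
t = (31.55 − 1.15)/0.850084 = 35.8 days (vs. the pure-advection estimate x/v = 37.1 d).

35.8 days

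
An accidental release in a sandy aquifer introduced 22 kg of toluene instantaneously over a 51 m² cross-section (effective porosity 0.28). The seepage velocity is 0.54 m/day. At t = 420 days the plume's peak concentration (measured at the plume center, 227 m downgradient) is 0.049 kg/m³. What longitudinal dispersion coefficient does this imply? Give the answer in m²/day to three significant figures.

At the plume center C_max = M/(n_e·A·√(4πDt)), so D = M²/(4πt·(n_e·A·C_max)²).
n_e·A·C_max = 0.28 × 51 × 0.049 = 0.6997 kg/m.
D = 22²/(4π × 420 × 0.6997²) = 0.187 m²/day.

0.187 m²/day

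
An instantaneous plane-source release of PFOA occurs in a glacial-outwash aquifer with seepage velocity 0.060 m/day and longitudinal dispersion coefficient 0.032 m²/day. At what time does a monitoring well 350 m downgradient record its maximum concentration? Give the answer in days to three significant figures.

5820 days

For the 1D instantaneous-source solution, setting ∂C/∂t = 0 at fixed x gives v²t² + 2Dt − x² = 0, so t = (√(D² + v²x²) − D)/v².
√(D² + v²x²) = √(0.032² + 0.060² × 350²) = 21.00; v² = 0.0036.
t = (21.00 − 0.032)/0.0036 = 5820 days (vs. the pure-advection estimate x/v = 5830 d).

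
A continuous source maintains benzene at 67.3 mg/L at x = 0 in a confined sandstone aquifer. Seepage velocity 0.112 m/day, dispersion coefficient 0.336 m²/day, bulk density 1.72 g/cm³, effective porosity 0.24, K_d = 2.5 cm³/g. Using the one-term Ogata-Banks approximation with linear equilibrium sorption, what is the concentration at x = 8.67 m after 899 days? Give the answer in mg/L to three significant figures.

18.6 mg/L

Retardation factor R = 1 + ρ_b·K_d/n = 1 + 1.72 × 2.5/0.24 = 18.92.
Sorption retards both mechanisms: v_R = v/R = 0.005920 m/day, D_R = D/R = 0.01776 m²/day.
v_R·t = 0.005920 × 899 = 5.32208 m; 2√(D_R t) = 7.992 m; argument = (8.67 − 5.32208)/7.992 = 0.4189.
C = C₀ × ½·erfc(0.4189) = 67.3 × 0.2768 = 18.6 mg/L.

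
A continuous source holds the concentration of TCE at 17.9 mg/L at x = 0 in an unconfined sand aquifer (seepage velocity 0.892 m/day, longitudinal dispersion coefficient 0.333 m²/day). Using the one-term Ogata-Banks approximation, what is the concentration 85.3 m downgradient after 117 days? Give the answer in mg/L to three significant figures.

For a continuous step input, C/C₀ ≈ ½·erfc((x−vt)/(2√(Dt))).
vt = 0.892 × 117 = 104.364 m and 2√(Dt) = 2√(0.333 × 117) = 12.48 m.
Argument (x−vt)/(2√(Dt)) = (85.3 − 104.364)/12.48 = -1.528; ½·erfc(-1.528) = 0.9846.
C = 17.9 × 0.9846 = 17.6 mg/L.

17.6 mg/L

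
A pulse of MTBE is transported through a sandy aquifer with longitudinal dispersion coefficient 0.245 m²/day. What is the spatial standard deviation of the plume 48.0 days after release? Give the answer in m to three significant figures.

4.85 m

Dispersive spreading gives a Gaussian with σ² = 2Dt; advection only shifts the center.
σ = √(2 × 0.245 × 48.0) = 4.85 m.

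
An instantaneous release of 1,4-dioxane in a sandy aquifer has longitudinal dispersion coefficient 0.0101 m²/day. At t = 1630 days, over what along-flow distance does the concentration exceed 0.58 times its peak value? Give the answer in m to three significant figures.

The plume is Gaussian with σ = √(2Dt) = √(2 × 0.0101 × 1630) = 5.738 m.
C/C_peak = exp(−Δx²/(2σ²)) = 0.58 ⇒ Δx = σ·√(−2 ln 0.58) = 5.738 × 1.044 = 5.990 m.
Width = 2Δx = 12.0 m.

12.0 m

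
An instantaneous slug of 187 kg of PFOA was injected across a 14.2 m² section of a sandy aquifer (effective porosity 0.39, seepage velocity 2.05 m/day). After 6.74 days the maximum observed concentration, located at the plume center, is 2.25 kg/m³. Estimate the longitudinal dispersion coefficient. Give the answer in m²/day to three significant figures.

At the plume center C_max = M/(n_e·A·√(4πDt)), so D = M²/(4πt·(n_e·A·C_max)²).
n_e·A·C_max = 0.39 × 14.2 × 2.25 = 12.46 kg/m.
D = 187²/(4π × 6.74 × 12.46²) = 2.66 m²/day.

2.66 m²/day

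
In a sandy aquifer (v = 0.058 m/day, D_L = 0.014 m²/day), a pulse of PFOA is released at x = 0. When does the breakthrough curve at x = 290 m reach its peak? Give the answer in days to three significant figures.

5000 days

For the 1D instantaneous-source solution, setting ∂C/∂t = 0 at fixed x gives v²t² + 2Dt − x² = 0, so t = (√(D² + v²x²) − D)/v².
√(D² + v²x²) = √(0.014² + 0.058² × 290²) = 16.82; v² = 0.003364.
t = (16.82 − 0.014)/0.003364 = 5000 days (vs. the pure-advection estimate x/v = 5000 d).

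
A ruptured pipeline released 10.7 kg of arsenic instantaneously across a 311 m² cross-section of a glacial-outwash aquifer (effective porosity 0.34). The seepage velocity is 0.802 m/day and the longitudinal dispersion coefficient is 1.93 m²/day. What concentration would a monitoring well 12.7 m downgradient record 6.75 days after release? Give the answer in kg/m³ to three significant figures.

For an instantaneous plane source, C(x,t) = M/(n_e·A·√(4πDt)) · exp(−(x−vt)²/(4Dt)), with n_e·A the pore (flow) area.
Plume center vt = 0.802 × 6.75 = 5.4135 m, so the well at 12.7 m is 7.2865 m downgradient of the peak.
√(4πDt) = 12.79 m, giving peak height M/(n_e·A·√(4πDt)) = 10.7/(0.34 × 311 × 12.79) = 0.007912 kg/m³.
(x−vt)²/(4Dt) = (7.2865)²/(4 × 1.93 × 6.75) = 1.019; exp(−1.019) = 0.3610.
C = 0.007912 × 0.3610 = 0.00286 kg/m³.

0.00286 kg/m³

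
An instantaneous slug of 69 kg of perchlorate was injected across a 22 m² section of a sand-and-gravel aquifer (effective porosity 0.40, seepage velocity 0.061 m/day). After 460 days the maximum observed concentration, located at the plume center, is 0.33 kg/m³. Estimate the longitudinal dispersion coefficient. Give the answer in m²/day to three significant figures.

0.0977 m²/day

At the plume center C_max = M/(n_e·A·√(4πDt)), so D = M²/(4πt·(n_e·A·C_max)²).
n_e·A·C_max = 0.40 × 22 × 0.33 = 2.904 kg/m.
D = 69²/(4π × 460 × 2.904²) = 0.0977 m²/day.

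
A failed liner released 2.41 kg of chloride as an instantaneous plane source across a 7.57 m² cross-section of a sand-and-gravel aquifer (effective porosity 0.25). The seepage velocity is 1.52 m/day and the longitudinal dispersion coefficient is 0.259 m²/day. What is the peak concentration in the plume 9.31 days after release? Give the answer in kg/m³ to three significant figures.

The peak of an instantaneous 1D plume sits at x = vt; there the Gaussian factor is 1 and C_max = M/(n_e·A·√(4πDt)), where n_e·A is the pore area the mass is dissolved in.
√(4πDt) = √(4π × 0.259 × 9.31) = 5.505 m, so C_max = 2.41/(0.25 × 7.57 × 5.505) = 0.231 kg/m³.

0.231 kg/m³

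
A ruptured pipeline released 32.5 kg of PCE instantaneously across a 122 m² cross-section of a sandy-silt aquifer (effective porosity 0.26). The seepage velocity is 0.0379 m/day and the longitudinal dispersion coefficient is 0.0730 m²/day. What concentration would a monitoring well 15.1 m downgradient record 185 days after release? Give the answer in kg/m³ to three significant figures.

For an instantaneous plane source, C(x,t) = M/(n_e·A·√(4πDt)) · exp(−(x−vt)²/(4Dt)), with n_e·A the pore (flow) area.
Plume center vt = 0.0379 × 185 = 7.0115 m, so the well at 15.1 m is 8.0885 m downgradient of the peak.
√(4πDt) = 13.03 m, giving peak height M/(n_e·A·√(4πDt)) = 32.5/(0.26 × 122 × 13.03) = 0.07863 kg/m³.
(x−vt)²/(4Dt) = (8.0885)²/(4 × 0.0730 × 185) = 1.211; exp(−1.211) = 0.2979.
C = 0.07863 × 0.2979 = 0.0234 kg/m³.

0.0234 kg/m³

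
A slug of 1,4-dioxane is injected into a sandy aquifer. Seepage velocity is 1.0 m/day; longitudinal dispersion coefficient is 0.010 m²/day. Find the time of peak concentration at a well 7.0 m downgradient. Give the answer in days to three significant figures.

For the 1D instantaneous-source solution, setting ∂C/∂t = 0 at fixed x gives v²t² + 2Dt − x² = 0, so t = (√(D² + v²x²) − D)/v².
√(D² + v²x²) = √(0.010² + 1.0² × 7.0²) = 7.000; v² = 1.
t = (7.000 − 0.010)/1 = 6.99 days (vs. the pure-advection estimate x/v = 7.00 d).

6.99 days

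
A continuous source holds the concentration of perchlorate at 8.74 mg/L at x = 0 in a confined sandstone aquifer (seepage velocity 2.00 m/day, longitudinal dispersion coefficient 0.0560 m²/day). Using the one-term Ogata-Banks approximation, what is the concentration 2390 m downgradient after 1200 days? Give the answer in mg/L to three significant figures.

7.04 mg/L

For a continuous step input, C/C₀ ≈ ½·erfc((x−vt)/(2√(Dt))).
vt = 2.00 × 1200 = 2400 m and 2√(Dt) = 2√(0.0560 × 1200) = 16.40 m.
Argument (x−vt)/(2√(Dt)) = (2390 − 2400)/16.40 = -0.6098; ½·erfc(-0.6098) = 0.8058.
C = 8.74 × 0.8058 = 7.04 mg/L.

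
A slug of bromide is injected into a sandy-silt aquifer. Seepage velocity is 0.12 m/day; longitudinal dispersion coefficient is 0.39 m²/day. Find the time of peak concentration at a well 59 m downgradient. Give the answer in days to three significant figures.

For the 1D instantaneous-source solution, setting ∂C/∂t = 0 at fixed x gives v²t² + 2Dt − x² = 0, so t = (√(D² + v²x²) − D)/v².
√(D² + v²x²) = √(0.39² + 0.12² × 59²) = 7.091; v² = 0.0144.
t = (7.091 − 0.39)/0.0144 = 465 days (vs. the pure-advection estimate x/v = 492 d).

465 days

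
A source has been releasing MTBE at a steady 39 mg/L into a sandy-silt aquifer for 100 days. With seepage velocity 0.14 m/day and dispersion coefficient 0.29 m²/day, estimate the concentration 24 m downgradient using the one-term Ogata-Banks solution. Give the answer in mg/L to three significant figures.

3.69 mg/L

For a continuous step input, C/C₀ ≈ ½·erfc((x−vt)/(2√(Dt))).
vt = 0.14 × 100 = 14 m and 2√(Dt) = 2√(0.29 × 100) = 10.77 m.
Argument (x−vt)/(2√(Dt)) = (24 − 14)/10.77 = 0.9285; ½·erfc(0.9285) = 0.09458.
C = 39 × 0.09458 = 3.69 mg/L.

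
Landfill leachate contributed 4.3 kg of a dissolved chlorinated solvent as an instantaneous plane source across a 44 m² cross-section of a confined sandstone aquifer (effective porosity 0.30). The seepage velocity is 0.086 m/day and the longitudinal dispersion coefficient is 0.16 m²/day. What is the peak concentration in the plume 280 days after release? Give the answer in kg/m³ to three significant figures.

0.0137 kg/m³

The peak of an instantaneous 1D plume sits at x = vt; there the Gaussian factor is 1 and C_max = M/(n_e·A·√(4πDt)), where n_e·A is the pore area the mass is dissolved in.
√(4πDt) = √(4π × 0.16 × 280) = 23.73 m, so C_max = 4.3/(0.30 × 44 × 23.73) = 0.0137 kg/m³.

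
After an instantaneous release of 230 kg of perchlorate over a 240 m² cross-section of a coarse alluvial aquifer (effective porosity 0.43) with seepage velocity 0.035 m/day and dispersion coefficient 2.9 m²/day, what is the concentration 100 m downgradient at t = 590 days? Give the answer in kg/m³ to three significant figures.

0.00606 kg/m³

For an instantaneous plane source, C(x,t) = M/(n_e·A·√(4πDt)) · exp(−(x−vt)²/(4Dt)), with n_e·A the pore (flow) area.
Plume center vt = 0.035 × 590 = 20.65 m, so the well at 100 m is 79.35 m downgradient of the peak.
√(4πDt) = 146.6 m, giving peak height M/(n_e·A·√(4πDt)) = 230/(0.43 × 240 × 146.6) = 0.01520 kg/m³.
(x−vt)²/(4Dt) = (79.35)²/(4 × 2.9 × 590) = 0.9200; exp(−0.9200) = 0.3985.
C = 0.01520 × 0.3985 = 0.00606 kg/m³.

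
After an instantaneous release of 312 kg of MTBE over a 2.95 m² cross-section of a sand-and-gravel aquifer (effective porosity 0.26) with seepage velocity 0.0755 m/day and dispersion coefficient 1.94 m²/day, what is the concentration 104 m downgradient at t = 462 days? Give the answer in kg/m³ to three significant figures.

1.01 kg/m³

For an instantaneous plane source, C(x,t) = M/(n_e·A·√(4πDt)) · exp(−(x−vt)²/(4Dt)), with n_e·A the pore (flow) area.
Plume center vt = 0.0755 × 462 = 34.881 m, so the well at 104 m is 69.119 m downgradient of the peak.
√(4πDt) = 106.1 m, giving peak height M/(n_e·A·√(4πDt)) = 312/(0.26 × 2.95 × 106.1) = 3.834 kg/m³.
(x−vt)²/(4Dt) = (69.119)²/(4 × 1.94 × 462) = 1.333; exp(−1.333) = 0.2637.
C = 3.834 × 0.2637 = 1.01 kg/m³.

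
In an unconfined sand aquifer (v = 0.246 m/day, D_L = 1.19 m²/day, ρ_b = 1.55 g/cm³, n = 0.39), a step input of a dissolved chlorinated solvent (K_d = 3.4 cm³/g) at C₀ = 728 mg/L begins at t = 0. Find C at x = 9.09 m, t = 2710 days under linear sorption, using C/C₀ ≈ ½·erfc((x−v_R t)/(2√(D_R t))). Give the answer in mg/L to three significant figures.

Retardation factor R = 1 + ρ_b·K_d/n = 1 + 1.55 × 3.4/0.39 = 14.51.
Sorption retards both mechanisms: v_R = v/R = 0.01695 m/day, D_R = D/R = 0.08201 m²/day.
v_R·t = 0.01695 × 2710 = 45.9345 m; 2√(D_R t) = 29.82 m; argument = (9.09 − 45.9345)/29.82 = -1.236.
C = C₀ × ½·erfc(-1.236) = 728 × 0.9598 = 699 mg/L.

699 mg/L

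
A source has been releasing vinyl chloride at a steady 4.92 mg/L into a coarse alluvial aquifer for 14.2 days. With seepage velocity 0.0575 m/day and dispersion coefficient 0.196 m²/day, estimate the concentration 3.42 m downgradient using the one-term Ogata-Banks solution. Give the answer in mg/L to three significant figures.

For a continuous step input, C/C₀ ≈ ½·erfc((x−vt)/(2√(Dt))).
vt = 0.0575 × 14.2 = 0.8165 m and 2√(Dt) = 2√(0.196 × 14.2) = 3.337 m.
Argument (x−vt)/(2√(Dt)) = (3.42 − 0.8165)/3.337 = 0.7802; ½·erfc(0.7802) = 0.1349.
C = 4.92 × 0.1349 = 0.664 mg/L.

0.664 mg/L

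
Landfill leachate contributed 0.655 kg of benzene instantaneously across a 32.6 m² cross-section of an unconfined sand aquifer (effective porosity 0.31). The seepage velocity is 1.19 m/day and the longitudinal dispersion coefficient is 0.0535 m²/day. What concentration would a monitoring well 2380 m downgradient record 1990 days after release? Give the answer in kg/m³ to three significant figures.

For an instantaneous plane source, C(x,t) = M/(n_e·A·√(4πDt)) · exp(−(x−vt)²/(4Dt)), with n_e·A the pore (flow) area.
Plume center vt = 1.19 × 1990 = 2368.1 m, so the well at 2380 m is 11.9 m downgradient of the peak.
√(4πDt) = 36.58 m, giving peak height M/(n_e·A·√(4πDt)) = 0.655/(0.31 × 32.6 × 36.58) = 0.001772 kg/m³.
(x−vt)²/(4Dt) = (11.9)²/(4 × 0.0535 × 1990) = 0.3325; exp(−0.3325) = 0.7171.
C = 0.001772 × 0.7171 = 0.00127 kg/m³.

0.00127 kg/m³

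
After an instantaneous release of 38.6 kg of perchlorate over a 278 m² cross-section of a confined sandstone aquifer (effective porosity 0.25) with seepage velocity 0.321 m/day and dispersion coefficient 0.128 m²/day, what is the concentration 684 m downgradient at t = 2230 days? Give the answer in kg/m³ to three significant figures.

0.00382 kg/m³

For an instantaneous plane source, C(x,t) = M/(n_e·A·√(4πDt)) · exp(−(x−vt)²/(4Dt)), with n_e·A the pore (flow) area.
Plume center vt = 0.321 × 2230 = 715.83 m, so the well at 684 m is 31.83 m upgradient of the peak.
√(4πDt) = 59.89 m, giving peak height M/(n_e·A·√(4πDt)) = 38.6/(0.25 × 278 × 59.89) = 0.009274 kg/m³.
(x−vt)²/(4Dt) = (-31.83)²/(4 × 0.128 × 2230) = 0.8874; exp(−0.8874) = 0.4117.
C = 0.009274 × 0.4117 = 0.00382 kg/m³.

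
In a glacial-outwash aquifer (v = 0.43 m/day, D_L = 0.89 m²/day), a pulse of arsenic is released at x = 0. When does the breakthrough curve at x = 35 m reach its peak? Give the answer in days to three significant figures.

For the 1D instantaneous-source solution, setting ∂C/∂t = 0 at fixed x gives v²t² + 2Dt − x² = 0, so t = (√(D² + v²x²) − D)/v².
√(D² + v²x²) = √(0.89² + 0.43² × 35²) = 15.08; v² = 0.1849.
t = (15.08 − 0.89)/0.1849 = 76.7 days (vs. the pure-advection estimate x/v = 81.4 d).

76.7 days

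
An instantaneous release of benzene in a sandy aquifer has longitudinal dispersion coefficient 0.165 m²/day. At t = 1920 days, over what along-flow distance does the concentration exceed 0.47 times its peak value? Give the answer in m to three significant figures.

The plume is Gaussian with σ = √(2Dt) = √(2 × 0.165 × 1920) = 25.17 m.
C/C_peak = exp(−Δx²/(2σ²)) = 0.47 ⇒ Δx = σ·√(−2 ln 0.47) = 25.17 × 1.229 = 30.93 m.
Width = 2Δx = 61.9 m.

61.9 m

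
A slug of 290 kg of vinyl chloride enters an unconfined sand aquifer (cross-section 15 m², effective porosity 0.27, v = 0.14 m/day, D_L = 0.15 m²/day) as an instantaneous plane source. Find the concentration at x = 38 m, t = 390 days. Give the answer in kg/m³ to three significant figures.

0.813 kg/m³

For an instantaneous plane source, C(x,t) = M/(n_e·A·√(4πDt)) · exp(−(x−vt)²/(4Dt)), with n_e·A the pore (flow) area.
Plume center vt = 0.14 × 390 = 54.6 m, so the well at 38 m is 16.6 m upgradient of the peak.
√(4πDt) = 27.11 m, giving peak height M/(n_e·A·√(4πDt)) = 290/(0.27 × 15 × 27.11) = 2.641 kg/m³.
(x−vt)²/(4Dt) = (-16.6)²/(4 × 0.15 × 390) = 1.178; exp(−1.178) = 0.3079.
C = 2.641 × 0.3079 = 0.813 kg/m³.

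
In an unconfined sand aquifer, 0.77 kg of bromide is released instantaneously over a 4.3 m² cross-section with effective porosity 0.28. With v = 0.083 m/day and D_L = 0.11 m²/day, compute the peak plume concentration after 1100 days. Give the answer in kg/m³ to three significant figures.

0.0164 kg/m³

The peak of an instantaneous 1D plume sits at x = vt; there the Gaussian factor is 1 and C_max = M/(n_e·A·√(4πDt)), where n_e·A is the pore area the mass is dissolved in.
√(4πDt) = √(4π × 0.11 × 1100) = 38.99 m, so C_max = 0.77/(0.28 × 4.3 × 38.99) = 0.0164 kg/m³.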